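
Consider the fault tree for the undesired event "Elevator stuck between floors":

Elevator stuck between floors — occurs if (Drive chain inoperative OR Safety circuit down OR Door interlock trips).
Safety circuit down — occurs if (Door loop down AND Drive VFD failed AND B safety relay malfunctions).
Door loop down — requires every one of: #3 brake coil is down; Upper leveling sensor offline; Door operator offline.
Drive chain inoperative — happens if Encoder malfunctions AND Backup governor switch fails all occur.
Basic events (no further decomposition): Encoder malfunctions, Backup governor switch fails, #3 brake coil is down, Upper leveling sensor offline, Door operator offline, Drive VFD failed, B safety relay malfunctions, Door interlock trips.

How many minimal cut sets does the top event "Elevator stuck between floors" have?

3

Drive chain inoperative [AND]: one cut set from each child combined → 1 × 1 = 1 cut set(s).
Door loop down [AND]: one cut set from each child combined → 1 × 1 × 1 = 1 cut set(s).
Safety circuit down [AND]: one cut set from each child combined → 1 × 1 × 1 = 1 cut set(s).
Elevator stuck between floors [OR]: union of children's cut sets → 3 cut set(s).
Minimal cut sets: {Backup governor switch fails, Encoder malfunctions}; {#3 brake coil is down, B safety relay malfunctions, Door operator offline, Drive VFD failed, Upper leveling sensor offline}; {Door interlock trips}.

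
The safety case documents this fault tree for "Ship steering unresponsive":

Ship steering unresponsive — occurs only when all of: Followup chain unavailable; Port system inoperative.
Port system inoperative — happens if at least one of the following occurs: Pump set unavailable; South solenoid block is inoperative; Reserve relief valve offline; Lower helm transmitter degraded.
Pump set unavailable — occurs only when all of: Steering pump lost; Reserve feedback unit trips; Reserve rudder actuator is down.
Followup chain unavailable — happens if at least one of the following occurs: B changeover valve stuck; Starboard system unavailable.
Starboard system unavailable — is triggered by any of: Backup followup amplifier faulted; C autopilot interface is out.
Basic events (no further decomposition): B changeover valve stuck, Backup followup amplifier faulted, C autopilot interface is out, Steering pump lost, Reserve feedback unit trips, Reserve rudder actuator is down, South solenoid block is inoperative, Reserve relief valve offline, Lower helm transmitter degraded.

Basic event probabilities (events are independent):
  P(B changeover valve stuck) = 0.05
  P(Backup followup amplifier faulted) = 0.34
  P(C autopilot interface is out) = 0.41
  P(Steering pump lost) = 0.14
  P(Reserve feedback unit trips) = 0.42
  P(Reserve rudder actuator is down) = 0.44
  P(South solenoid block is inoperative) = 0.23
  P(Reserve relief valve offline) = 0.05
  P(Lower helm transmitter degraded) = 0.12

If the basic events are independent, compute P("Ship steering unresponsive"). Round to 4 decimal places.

0.2350

P(Starboard system unavailable) [OR] = 1 − (1−0.34) × (1−0.41) = 0.610600
P(Followup chain unavailable) [OR] = 1 − (1−0.05) × (1−0.610600) = 0.630070
P(Pump set unavailable) [AND] = 0.14 × 0.42 × 0.44 = 0.025872
P(Port system inoperative) [OR] = 1 − (1−0.025872) × (1−0.23) × (1−0.05) × (1−0.12) = 0.372934
P(Ship steering unresponsive) [AND] = 0.630070 × 0.372934 = 0.234975
Rounded to 4 decimal places: P(Ship steering unresponsive) ≈ 0.2350.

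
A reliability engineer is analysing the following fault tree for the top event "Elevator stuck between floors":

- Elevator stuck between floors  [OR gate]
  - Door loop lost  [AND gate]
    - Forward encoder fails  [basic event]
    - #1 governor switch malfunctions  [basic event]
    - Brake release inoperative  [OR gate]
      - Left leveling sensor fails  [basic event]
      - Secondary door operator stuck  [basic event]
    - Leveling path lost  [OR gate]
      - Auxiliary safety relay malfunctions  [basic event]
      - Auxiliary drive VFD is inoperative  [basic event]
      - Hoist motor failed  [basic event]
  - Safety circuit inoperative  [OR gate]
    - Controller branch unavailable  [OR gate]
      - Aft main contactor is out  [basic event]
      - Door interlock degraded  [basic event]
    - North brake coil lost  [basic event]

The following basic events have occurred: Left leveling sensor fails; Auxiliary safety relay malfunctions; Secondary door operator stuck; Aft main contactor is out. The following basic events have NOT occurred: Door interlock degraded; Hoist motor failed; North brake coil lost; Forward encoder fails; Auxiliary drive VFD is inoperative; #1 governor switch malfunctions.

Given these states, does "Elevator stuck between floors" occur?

Brake release inoperative [OR]: Left leveling sensor fails=occurs, Secondary door operator stuck=occurs → at least one input occurs → occurs.
Leveling path lost [OR]: Auxiliary safety relay malfunctions=occurs, Auxiliary drive VFD is inoperative=not, Hoist motor failed=not → at least one input occurs → occurs.
Door loop lost [AND]: Forward encoder fails=not, #1 governor switch malfunctions=not, Brake release inoperative=occurs, Leveling path lost=occurs → not all inputs occur → does not occur.
Controller branch unavailable [OR]: Aft main contactor is out=occurs, Door interlock degraded=not → at least one input occurs → occurs.
Safety circuit inoperative [OR]: Controller branch unavailable=occurs, North brake coil lost=not → at least one input occurs → occurs.
Elevator stuck between floors [OR]: Door loop lost=not, Safety circuit inoperative=occurs → at least one input occurs → occurs.

Yes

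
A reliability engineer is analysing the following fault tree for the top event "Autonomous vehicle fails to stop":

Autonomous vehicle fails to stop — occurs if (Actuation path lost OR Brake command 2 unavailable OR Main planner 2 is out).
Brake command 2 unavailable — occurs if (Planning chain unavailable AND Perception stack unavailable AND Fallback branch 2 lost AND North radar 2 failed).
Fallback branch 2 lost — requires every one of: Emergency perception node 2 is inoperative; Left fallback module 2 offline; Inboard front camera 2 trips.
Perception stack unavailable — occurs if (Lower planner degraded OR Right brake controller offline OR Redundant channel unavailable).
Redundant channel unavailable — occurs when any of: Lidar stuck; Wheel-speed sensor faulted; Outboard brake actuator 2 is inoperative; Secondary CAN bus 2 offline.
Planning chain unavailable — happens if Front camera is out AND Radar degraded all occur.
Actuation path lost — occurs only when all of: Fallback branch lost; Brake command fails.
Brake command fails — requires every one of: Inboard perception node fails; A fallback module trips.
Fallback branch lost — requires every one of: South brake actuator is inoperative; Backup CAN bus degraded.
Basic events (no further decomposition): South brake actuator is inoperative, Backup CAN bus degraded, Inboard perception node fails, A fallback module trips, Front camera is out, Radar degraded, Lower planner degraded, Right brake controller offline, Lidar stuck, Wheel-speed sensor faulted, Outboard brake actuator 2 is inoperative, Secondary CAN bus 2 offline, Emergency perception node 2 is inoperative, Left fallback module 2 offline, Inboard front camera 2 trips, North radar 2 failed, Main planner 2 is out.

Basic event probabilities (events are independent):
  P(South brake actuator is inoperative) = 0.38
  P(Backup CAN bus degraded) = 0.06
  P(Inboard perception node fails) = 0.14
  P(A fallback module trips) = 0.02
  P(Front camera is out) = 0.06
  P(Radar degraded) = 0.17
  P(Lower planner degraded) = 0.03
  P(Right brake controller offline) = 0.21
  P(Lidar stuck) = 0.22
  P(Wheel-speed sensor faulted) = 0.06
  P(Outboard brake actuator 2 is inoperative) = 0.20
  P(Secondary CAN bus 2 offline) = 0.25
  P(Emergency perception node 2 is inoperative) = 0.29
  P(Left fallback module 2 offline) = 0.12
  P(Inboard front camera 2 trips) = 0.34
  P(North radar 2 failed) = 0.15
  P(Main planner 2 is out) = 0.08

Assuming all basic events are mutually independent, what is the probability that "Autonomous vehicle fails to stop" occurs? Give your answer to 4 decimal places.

P(Fallback branch lost) [AND] = 0.38 × 0.06 = 0.022800
P(Brake command fails) [AND] = 0.14 × 0.02 = 0.002800
P(Actuation path lost) [AND] = 0.022800 × 0.002800 = 0.000064
P(Planning chain unavailable) [AND] = 0.06 × 0.17 = 0.010200
P(Redundant channel unavailable) [OR] = 1 − (1−0.22) × (1−0.06) × (1−0.20) × (1−0.25) = 0.560080
P(Perception stack unavailable) [OR] = 1 − (1−0.03) × (1−0.21) × (1−0.560080) = 0.662889
P(Fallback branch 2 lost) [AND] = 0.29 × 0.12 × 0.34 = 0.011832
P(Brake command 2 unavailable) [AND] = 0.010200 × 0.662889 × 0.011832 × 0.15 = 0.000012
P(Autonomous vehicle fails to stop) [OR] = 1 − (1−0.000064) × (1−0.000012) × (1−0.08) = 0.080070
Rounded to 4 decimal places: P(Autonomous vehicle fails to stop) ≈ 0.0801.

0.0801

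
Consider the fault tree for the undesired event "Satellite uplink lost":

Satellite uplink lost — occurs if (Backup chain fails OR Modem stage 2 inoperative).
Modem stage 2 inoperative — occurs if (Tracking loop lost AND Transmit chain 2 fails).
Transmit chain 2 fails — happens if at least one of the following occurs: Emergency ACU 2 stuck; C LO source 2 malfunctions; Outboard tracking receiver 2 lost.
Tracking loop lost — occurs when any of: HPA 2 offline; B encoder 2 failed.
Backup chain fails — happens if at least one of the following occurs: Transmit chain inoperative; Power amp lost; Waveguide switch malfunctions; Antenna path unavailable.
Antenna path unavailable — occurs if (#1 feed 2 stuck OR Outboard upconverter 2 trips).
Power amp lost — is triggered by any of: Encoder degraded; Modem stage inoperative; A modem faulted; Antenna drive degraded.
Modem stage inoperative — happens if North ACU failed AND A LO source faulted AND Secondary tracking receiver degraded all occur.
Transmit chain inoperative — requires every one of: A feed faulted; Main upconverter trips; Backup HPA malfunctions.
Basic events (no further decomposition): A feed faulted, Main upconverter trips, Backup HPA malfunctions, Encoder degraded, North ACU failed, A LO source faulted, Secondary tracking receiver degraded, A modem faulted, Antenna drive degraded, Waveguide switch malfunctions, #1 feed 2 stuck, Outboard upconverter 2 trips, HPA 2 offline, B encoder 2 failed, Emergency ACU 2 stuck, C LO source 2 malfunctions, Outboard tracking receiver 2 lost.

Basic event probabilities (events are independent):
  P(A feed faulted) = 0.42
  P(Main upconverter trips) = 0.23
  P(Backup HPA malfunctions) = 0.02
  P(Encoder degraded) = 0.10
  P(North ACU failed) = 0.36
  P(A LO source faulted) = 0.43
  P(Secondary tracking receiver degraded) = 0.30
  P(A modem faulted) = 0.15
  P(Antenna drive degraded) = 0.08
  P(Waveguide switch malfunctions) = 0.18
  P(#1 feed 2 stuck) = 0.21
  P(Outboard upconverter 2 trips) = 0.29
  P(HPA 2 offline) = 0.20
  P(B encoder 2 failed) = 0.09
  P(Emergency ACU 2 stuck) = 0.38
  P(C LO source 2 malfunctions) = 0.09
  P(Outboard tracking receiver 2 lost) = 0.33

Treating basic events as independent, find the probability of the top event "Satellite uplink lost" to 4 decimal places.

P(Transmit chain inoperative) [AND] = 0.42 × 0.23 × 0.02 = 0.001932
P(Modem stage inoperative) [AND] = 0.36 × 0.43 × 0.30 = 0.046440
P(Power amp lost) [OR] = 1 − (1−0.10) × (1−0.046440) × (1−0.15) × (1−0.08) = 0.328884
P(Antenna path unavailable) [OR] = 1 − (1−0.21) × (1−0.29) = 0.439100
P(Backup chain fails) [OR] = 1 − (1−0.001932) × (1−0.328884) × (1−0.18) × (1−0.439100) = 0.691925
P(Tracking loop lost) [OR] = 1 − (1−0.20) × (1−0.09) = 0.272000
P(Transmit chain 2 fails) [OR] = 1 − (1−0.38) × (1−0.09) × (1−0.33) = 0.621986
P(Modem stage 2 inoperative) [AND] = 0.272000 × 0.621986 = 0.169180
P(Satellite uplink lost) [OR] = 1 − (1−0.691925) × (1−0.169180) = 0.744045
Rounded to 4 decimal places: P(Satellite uplink lost) ≈ 0.7440.

0.7440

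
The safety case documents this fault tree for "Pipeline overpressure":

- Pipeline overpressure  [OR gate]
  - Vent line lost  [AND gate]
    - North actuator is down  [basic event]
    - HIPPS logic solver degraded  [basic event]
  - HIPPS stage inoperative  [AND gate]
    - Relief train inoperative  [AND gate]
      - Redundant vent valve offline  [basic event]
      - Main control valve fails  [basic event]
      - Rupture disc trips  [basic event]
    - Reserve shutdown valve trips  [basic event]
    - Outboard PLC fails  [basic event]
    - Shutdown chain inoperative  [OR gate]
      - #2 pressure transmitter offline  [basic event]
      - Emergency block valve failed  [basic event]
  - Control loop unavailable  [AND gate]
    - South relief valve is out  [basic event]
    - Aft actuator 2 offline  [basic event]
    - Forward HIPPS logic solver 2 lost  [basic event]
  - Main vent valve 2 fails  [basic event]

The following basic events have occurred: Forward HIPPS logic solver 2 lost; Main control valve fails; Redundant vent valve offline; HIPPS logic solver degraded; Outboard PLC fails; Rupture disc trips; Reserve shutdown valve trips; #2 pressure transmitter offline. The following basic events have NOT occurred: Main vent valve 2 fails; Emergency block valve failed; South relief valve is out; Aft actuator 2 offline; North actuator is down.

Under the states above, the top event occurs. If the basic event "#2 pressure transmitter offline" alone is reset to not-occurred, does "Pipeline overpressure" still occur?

No

Counterfactual: set "#2 pressure transmitter offline" to not occurred.
Vent line lost [AND]: North actuator is down=not, HIPPS logic solver degraded=occurs → not all inputs occur → does not occur.
Relief train inoperative [AND]: Redundant vent valve offline=occurs, Main control valve fails=occurs, Rupture disc trips=occurs → all inputs occur → occurs.
Shutdown chain inoperative [OR]: #2 pressure transmitter offline=not, Emergency block valve failed=not → no input occurs → does not occur.
HIPPS stage inoperative [AND]: Relief train inoperative=occurs, Reserve shutdown valve trips=occurs, Outboard PLC fails=occurs, Shutdown chain inoperative=not → not all inputs occur → does not occur.
Control loop unavailable [AND]: South relief valve is out=not, Aft actuator 2 offline=not, Forward HIPPS logic solver 2 lost=occurs → not all inputs occur → does not occur.
Pipeline overpressure [OR]: Vent line lost=not, HIPPS stage inoperative=not, Control loop unavailable=not, Main vent valve 2 fails=not → no input occurs → does not occur.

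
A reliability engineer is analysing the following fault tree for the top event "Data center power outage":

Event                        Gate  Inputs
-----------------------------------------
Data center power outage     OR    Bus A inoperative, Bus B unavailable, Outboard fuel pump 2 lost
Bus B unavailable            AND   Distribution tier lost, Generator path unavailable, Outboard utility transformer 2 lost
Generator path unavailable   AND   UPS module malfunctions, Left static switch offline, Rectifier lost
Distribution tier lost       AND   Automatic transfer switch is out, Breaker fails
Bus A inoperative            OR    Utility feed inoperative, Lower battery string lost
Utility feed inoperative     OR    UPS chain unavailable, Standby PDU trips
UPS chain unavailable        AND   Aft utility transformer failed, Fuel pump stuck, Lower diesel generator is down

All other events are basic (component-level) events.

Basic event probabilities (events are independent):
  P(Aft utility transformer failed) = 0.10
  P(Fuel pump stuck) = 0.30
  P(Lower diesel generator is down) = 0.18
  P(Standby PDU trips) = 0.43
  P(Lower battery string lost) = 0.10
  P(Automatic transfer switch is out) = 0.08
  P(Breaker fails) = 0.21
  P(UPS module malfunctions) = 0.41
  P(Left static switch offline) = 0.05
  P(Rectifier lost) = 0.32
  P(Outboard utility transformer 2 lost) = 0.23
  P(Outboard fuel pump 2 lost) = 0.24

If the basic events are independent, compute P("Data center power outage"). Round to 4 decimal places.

P(UPS chain unavailable) [AND] = 0.10 × 0.30 × 0.18 = 0.005400
P(Utility feed inoperative) [OR] = 1 − (1−0.005400) × (1−0.43) = 0.433078
P(Bus A inoperative) [OR] = 1 − (1−0.433078) × (1−0.10) = 0.489770
P(Distribution tier lost) [AND] = 0.08 × 0.21 = 0.016800
P(Generator path unavailable) [AND] = 0.41 × 0.05 × 0.32 = 0.006560
P(Bus B unavailable) [AND] = 0.016800 × 0.006560 × 0.23 = 0.000025
P(Data center power outage) [OR] = 1 − (1−0.489770) × (1−0.000025) × (1−0.24) = 0.612235
Rounded to 4 decimal places: P(Data center power outage) ≈ 0.6122.

0.6122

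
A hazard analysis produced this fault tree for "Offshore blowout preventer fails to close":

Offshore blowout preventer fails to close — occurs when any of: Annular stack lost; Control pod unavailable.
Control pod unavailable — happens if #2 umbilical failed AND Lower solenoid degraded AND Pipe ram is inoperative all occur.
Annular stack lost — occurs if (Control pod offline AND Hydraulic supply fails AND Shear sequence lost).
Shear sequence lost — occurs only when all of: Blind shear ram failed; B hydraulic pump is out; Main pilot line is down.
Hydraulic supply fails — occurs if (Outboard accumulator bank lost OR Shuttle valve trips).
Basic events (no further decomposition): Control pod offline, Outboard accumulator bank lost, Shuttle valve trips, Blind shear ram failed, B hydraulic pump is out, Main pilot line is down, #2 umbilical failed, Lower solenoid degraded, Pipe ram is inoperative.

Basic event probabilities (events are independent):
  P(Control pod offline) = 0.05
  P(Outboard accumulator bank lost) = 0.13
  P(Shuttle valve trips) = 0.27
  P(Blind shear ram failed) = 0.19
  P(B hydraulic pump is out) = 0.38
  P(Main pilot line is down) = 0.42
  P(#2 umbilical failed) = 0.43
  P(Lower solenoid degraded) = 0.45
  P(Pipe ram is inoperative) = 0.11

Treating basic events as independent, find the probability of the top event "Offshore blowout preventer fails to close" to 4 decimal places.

0.0218

P(Hydraulic supply fails) [OR] = 1 − (1−0.13) × (1−0.27) = 0.364900
P(Shear sequence lost) [AND] = 0.19 × 0.38 × 0.42 = 0.030324
P(Annular stack lost) [AND] = 0.05 × 0.364900 × 0.030324 = 0.000553
P(Control pod unavailable) [AND] = 0.43 × 0.45 × 0.11 = 0.021285
P(Offshore blowout preventer fails to close) [OR] = 1 − (1−0.000553) × (1−0.021285) = 0.021826
Rounded to 4 decimal places: P(Offshore blowout preventer fails to close) ≈ 0.0218.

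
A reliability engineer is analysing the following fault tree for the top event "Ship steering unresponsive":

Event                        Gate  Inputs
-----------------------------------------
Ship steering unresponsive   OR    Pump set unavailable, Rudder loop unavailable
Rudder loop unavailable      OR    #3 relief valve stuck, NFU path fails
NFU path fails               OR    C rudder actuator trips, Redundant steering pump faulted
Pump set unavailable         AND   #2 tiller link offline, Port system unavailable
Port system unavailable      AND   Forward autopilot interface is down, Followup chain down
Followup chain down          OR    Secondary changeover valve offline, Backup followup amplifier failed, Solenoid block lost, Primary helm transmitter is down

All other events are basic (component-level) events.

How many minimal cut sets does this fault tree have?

Followup chain down [OR]: union of children's cut sets → 4 cut set(s).
Port system unavailable [AND]: one cut set from each child combined → 1 × 4 = 4 cut set(s).
Pump set unavailable [AND]: one cut set from each child combined → 1 × 4 = 4 cut set(s).
NFU path fails [OR]: union of children's cut sets → 2 cut set(s).
Rudder loop unavailable [OR]: union of children's cut sets → 3 cut set(s).
Ship steering unresponsive [OR]: union of children's cut sets → 7 cut set(s).
Minimal cut sets: {#2 tiller link offline, Forward autopilot interface is down, Secondary changeover valve offline}; {#2 tiller link offline, Backup followup amplifier failed, Forward autopilot interface is down}; {#2 tiller link offline, Forward autopilot interface is down, Solenoid block lost}; {#2 tiller link offline, Forward autopilot interface is down, Primary helm transmitter is down}; {#3 relief valve stuck}; {C rudder actuator trips}; {Redundant steering pump faulted}.

7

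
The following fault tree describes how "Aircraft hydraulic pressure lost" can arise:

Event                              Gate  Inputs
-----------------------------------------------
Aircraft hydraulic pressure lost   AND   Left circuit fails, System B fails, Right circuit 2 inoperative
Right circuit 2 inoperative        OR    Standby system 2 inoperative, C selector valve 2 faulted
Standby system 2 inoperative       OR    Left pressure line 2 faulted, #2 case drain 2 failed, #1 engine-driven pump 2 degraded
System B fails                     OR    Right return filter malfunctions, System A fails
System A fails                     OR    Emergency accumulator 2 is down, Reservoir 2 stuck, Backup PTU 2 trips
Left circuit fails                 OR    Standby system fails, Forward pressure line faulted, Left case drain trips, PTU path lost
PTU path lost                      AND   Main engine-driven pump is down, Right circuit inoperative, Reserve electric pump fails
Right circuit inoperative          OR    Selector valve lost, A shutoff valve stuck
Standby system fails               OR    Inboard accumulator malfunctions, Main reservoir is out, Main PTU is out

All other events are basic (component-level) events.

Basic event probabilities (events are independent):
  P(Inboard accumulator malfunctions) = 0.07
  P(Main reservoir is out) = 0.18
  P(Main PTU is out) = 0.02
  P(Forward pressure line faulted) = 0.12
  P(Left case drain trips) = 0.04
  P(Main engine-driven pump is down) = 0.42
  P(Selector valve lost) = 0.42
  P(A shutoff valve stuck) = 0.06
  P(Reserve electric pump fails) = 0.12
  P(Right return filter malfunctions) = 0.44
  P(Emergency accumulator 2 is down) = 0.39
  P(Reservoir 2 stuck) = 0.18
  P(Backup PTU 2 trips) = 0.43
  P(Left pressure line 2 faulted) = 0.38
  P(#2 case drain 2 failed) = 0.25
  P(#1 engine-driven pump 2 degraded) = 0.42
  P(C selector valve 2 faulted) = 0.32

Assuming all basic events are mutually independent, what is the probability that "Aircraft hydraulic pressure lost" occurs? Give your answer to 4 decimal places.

P(Standby system fails) [OR] = 1 − (1−0.07) × (1−0.18) × (1−0.02) = 0.252652
P(Right circuit inoperative) [OR] = 1 − (1−0.42) × (1−0.06) = 0.454800
P(PTU path lost) [AND] = 0.42 × 0.454800 × 0.12 = 0.022922
P(Left circuit fails) [OR] = 1 − (1−0.252652) × (1−0.12) × (1−0.04) × (1−0.022922) = 0.383112
P(System A fails) [OR] = 1 − (1−0.39) × (1−0.18) × (1−0.43) = 0.714886
P(System B fails) [OR] = 1 − (1−0.44) × (1−0.714886) = 0.840336
P(Standby system 2 inoperative) [OR] = 1 − (1−0.38) × (1−0.25) × (1−0.42) = 0.730300
P(Right circuit 2 inoperative) [OR] = 1 − (1−0.730300) × (1−0.32) = 0.816604
P(Aircraft hydraulic pressure lost) [AND] = 0.383112 × 0.840336 × 0.816604 = 0.262900
Rounded to 4 decimal places: P(Aircraft hydraulic pressure lost) ≈ 0.2629.

0.2629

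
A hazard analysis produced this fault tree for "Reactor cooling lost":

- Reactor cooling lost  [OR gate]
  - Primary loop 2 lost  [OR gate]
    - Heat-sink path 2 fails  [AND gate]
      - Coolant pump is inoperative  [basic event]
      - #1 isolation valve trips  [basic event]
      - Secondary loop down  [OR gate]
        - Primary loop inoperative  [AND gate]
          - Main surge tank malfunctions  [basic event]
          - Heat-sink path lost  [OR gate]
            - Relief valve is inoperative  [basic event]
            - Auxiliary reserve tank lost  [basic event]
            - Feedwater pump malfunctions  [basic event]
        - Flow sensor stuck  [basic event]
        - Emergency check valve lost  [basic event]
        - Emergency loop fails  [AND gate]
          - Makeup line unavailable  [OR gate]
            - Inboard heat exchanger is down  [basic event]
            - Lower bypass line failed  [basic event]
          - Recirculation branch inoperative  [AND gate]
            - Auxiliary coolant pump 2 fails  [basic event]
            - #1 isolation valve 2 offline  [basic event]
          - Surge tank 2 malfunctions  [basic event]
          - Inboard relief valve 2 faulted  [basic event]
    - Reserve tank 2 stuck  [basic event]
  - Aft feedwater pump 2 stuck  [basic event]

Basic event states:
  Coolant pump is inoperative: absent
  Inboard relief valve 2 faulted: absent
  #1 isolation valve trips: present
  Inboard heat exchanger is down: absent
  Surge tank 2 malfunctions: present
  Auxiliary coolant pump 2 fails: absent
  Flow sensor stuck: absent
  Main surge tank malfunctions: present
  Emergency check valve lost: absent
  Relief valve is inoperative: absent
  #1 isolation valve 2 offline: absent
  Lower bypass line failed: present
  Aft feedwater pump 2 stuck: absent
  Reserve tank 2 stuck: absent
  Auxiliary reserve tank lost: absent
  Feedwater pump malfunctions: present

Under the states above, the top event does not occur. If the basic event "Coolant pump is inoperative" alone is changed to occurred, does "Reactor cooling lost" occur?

Counterfactual: set "Coolant pump is inoperative" to occurred.
Heat-sink path lost [OR]: Relief valve is inoperative=not, Auxiliary reserve tank lost=not, Feedwater pump malfunctions=occurs → at least one input occurs → occurs.
Primary loop inoperative [AND]: Main surge tank malfunctions=occurs, Heat-sink path lost=occurs → all inputs occur → occurs.
Makeup line unavailable [OR]: Inboard heat exchanger is down=not, Lower bypass line failed=occurs → at least one input occurs → occurs.
Recirculation branch inoperative [AND]: Auxiliary coolant pump 2 fails=not, #1 isolation valve 2 offline=not → not all inputs occur → does not occur.
Emergency loop fails [AND]: Makeup line unavailable=occurs, Recirculation branch inoperative=not, Surge tank 2 malfunctions=occurs, Inboard relief valve 2 faulted=not → not all inputs occur → does not occur.
Secondary loop down [OR]: Primary loop inoperative=occurs, Flow sensor stuck=not, Emergency check valve lost=not, Emergency loop fails=not → at least one input occurs → occurs.
Heat-sink path 2 fails [AND]: Coolant pump is inoperative=occurs, #1 isolation valve trips=occurs, Secondary loop down=occurs → all inputs occur → occurs.
Primary loop 2 lost [OR]: Heat-sink path 2 fails=occurs, Reserve tank 2 stuck=not → at least one input occurs → occurs.
Reactor cooling lost [OR]: Primary loop 2 lost=occurs, Aft feedwater pump 2 stuck=not → at least one input occurs → occurs.

Yes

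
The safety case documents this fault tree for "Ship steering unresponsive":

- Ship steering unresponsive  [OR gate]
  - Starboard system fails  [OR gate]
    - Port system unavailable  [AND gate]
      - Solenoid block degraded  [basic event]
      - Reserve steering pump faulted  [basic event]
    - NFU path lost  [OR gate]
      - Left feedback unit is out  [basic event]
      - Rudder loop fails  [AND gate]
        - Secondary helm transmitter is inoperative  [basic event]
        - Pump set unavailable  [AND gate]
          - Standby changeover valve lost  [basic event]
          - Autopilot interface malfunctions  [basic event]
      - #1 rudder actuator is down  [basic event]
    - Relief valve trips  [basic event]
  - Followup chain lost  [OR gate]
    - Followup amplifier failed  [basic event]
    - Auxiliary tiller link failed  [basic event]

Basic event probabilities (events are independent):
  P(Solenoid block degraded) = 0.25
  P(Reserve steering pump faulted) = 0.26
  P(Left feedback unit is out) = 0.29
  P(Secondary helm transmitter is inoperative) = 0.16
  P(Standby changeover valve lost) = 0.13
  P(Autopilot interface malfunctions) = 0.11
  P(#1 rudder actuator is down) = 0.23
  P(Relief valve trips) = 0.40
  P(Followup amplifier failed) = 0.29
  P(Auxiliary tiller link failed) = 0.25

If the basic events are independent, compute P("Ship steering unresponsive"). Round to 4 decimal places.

P(Port system unavailable) [AND] = 0.25 × 0.26 = 0.065000
P(Pump set unavailable) [AND] = 0.13 × 0.11 = 0.014300
P(Rudder loop fails) [AND] = 0.16 × 0.014300 = 0.002288
P(NFU path lost) [OR] = 1 − (1−0.29) × (1−0.002288) × (1−0.23) = 0.454551
P(Starboard system fails) [OR] = 1 − (1−0.065000) × (1−0.454551) × (1−0.40) = 0.694003
P(Followup chain lost) [OR] = 1 − (1−0.29) × (1−0.25) = 0.467500
P(Ship steering unresponsive) [OR] = 1 − (1−0.694003) × (1−0.467500) = 0.837057
Rounded to 4 decimal places: P(Ship steering unresponsive) ≈ 0.8371.

0.8371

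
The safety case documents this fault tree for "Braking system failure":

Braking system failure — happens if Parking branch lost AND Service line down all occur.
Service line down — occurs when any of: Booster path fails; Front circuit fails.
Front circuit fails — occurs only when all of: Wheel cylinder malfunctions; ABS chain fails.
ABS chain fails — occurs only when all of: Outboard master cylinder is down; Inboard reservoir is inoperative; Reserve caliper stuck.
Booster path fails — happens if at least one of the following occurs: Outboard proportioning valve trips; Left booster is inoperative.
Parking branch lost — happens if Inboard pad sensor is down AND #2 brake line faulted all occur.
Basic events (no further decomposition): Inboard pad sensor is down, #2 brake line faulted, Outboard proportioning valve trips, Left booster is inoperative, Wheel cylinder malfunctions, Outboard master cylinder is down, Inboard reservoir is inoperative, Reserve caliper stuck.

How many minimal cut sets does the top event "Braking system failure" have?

3

Parking branch lost [AND]: one cut set from each child combined → 1 × 1 = 1 cut set(s).
Booster path fails [OR]: union of children's cut sets → 2 cut set(s).
ABS chain fails [AND]: one cut set from each child combined → 1 × 1 × 1 = 1 cut set(s).
Front circuit fails [AND]: one cut set from each child combined → 1 × 1 = 1 cut set(s).
Service line down [OR]: union of children's cut sets → 3 cut set(s).
Braking system failure [AND]: one cut set from each child combined → 1 × 3 = 3 cut set(s).
Minimal cut sets: {#2 brake line faulted, Inboard pad sensor is down, Outboard proportioning valve trips}; {#2 brake line faulted, Inboard pad sensor is down, Left booster is inoperative}; {#2 brake line faulted, Inboard pad sensor is down, Inboard reservoir is inoperative, Outboard master cylinder is down, Reserve caliper stuck, Wheel cylinder malfunctions}.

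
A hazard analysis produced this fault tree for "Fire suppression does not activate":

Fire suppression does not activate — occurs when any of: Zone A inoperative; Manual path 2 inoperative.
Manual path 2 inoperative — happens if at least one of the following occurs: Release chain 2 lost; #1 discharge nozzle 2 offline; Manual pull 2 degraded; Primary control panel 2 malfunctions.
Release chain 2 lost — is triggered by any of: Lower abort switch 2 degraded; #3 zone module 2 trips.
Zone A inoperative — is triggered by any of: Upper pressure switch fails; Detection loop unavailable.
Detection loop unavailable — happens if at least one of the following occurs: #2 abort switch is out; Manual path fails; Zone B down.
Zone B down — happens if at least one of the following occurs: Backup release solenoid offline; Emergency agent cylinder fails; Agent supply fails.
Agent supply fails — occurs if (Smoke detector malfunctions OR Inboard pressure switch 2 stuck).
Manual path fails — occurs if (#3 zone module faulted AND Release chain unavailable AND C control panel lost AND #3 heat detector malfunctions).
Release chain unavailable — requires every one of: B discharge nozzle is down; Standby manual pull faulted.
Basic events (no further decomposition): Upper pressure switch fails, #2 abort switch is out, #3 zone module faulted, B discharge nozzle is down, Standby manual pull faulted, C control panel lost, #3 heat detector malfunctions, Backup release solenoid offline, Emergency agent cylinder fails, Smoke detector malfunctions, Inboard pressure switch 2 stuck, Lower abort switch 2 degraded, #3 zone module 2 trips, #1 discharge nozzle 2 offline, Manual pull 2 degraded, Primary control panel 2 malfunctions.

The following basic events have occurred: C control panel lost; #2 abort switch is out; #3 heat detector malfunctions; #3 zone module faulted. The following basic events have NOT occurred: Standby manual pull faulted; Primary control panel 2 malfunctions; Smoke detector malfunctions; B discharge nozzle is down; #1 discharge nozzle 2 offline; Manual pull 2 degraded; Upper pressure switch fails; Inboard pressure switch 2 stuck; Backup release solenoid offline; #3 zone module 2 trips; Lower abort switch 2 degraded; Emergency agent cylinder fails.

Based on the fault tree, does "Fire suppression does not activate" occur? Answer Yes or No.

Release chain unavailable [AND]: B discharge nozzle is down=not, Standby manual pull faulted=not → not all inputs occur → does not occur.
Manual path fails [AND]: #3 zone module faulted=occurs, Release chain unavailable=not, C control panel lost=occurs, #3 heat detector malfunctions=occurs → not all inputs occur → does not occur.
Agent supply fails [OR]: Smoke detector malfunctions=not, Inboard pressure switch 2 stuck=not → no input occurs → does not occur.
Zone B down [OR]: Backup release solenoid offline=not, Emergency agent cylinder fails=not, Agent supply fails=not → no input occurs → does not occur.
Detection loop unavailable [OR]: #2 abort switch is out=occurs, Manual path fails=not, Zone B down=not → at least one input occurs → occurs.
Zone A inoperative [OR]: Upper pressure switch fails=not, Detection loop unavailable=occurs → at least one input occurs → occurs.
Release chain 2 lost [OR]: Lower abort switch 2 degraded=not, #3 zone module 2 trips=not → no input occurs → does not occur.
Manual path 2 inoperative [OR]: Release chain 2 lost=not, #1 discharge nozzle 2 offline=not, Manual pull 2 degraded=not, Primary control panel 2 malfunctions=not → no input occurs → does not occur.
Fire suppression does not activate [OR]: Zone A inoperative=occurs, Manual path 2 inoperative=not → at least one input occurs → occurs.

Yes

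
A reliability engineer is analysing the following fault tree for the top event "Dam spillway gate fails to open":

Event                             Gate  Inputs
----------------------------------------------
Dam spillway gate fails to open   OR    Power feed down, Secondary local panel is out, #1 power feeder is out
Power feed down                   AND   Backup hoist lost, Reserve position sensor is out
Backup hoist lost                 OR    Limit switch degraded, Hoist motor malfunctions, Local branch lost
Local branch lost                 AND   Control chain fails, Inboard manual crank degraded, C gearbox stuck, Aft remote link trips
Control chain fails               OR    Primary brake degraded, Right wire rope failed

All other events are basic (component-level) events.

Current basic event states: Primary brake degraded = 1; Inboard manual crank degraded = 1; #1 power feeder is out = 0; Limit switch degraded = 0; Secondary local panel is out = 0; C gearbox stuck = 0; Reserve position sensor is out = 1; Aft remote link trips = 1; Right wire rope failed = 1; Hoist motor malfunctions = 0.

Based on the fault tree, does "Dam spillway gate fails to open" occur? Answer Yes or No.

No

Control chain fails [OR]: Primary brake degraded=occurs, Right wire rope failed=occurs → at least one input occurs → occurs.
Local branch lost [AND]: Control chain fails=occurs, Inboard manual crank degraded=occurs, C gearbox stuck=not, Aft remote link trips=occurs → not all inputs occur → does not occur.
Backup hoist lost [OR]: Limit switch degraded=not, Hoist motor malfunctions=not, Local branch lost=not → no input occurs → does not occur.
Power feed down [AND]: Backup hoist lost=not, Reserve position sensor is out=occurs → not all inputs occur → does not occur.
Dam spillway gate fails to open [OR]: Power feed down=not, Secondary local panel is out=not, #1 power feeder is out=not → no input occurs → does not occur.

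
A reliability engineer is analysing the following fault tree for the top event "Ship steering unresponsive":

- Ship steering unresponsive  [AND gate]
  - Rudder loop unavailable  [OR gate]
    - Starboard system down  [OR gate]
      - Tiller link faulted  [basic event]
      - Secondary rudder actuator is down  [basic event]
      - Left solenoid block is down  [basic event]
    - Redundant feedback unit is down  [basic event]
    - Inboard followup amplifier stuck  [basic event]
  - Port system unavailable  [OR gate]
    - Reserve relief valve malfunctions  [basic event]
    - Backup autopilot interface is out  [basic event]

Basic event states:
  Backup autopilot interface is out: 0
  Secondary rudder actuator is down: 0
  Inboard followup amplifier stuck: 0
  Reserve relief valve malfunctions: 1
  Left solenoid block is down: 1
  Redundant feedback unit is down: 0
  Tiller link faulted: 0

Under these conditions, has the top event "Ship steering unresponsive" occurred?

Starboard system down [OR]: Tiller link faulted=not, Secondary rudder actuator is down=not, Left solenoid block is down=occurs → at least one input occurs → occurs.
Rudder loop unavailable [OR]: Starboard system down=occurs, Redundant feedback unit is down=not, Inboard followup amplifier stuck=not → at least one input occurs → occurs.
Port system unavailable [OR]: Reserve relief valve malfunctions=occurs, Backup autopilot interface is out=not → at least one input occurs → occurs.
Ship steering unresponsive [AND]: Rudder loop unavailable=occurs, Port system unavailable=occurs → all inputs occur → occurs.

Yes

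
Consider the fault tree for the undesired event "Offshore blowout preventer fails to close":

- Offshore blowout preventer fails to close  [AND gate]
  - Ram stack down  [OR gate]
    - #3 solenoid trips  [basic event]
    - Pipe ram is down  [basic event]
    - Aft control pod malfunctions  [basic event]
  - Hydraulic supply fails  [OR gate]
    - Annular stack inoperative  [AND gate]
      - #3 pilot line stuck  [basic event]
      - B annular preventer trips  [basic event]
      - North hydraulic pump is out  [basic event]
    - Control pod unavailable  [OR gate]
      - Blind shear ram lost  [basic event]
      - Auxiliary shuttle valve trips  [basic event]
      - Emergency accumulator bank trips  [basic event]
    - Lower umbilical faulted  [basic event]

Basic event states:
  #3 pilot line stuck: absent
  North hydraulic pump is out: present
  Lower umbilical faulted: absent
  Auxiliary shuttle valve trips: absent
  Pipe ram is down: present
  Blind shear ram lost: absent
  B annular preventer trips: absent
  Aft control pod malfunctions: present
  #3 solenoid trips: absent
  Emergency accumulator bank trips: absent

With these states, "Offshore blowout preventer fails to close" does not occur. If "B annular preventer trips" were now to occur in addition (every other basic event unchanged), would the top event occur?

No

Counterfactual: set "B annular preventer trips" to occurred.
Ram stack down [OR]: #3 solenoid trips=not, Pipe ram is down=occurs, Aft control pod malfunctions=occurs → at least one input occurs → occurs.
Annular stack inoperative [AND]: #3 pilot line stuck=not, B annular preventer trips=occurs, North hydraulic pump is out=occurs → not all inputs occur → does not occur.
Control pod unavailable [OR]: Blind shear ram lost=not, Auxiliary shuttle valve trips=not, Emergency accumulator bank trips=not → no input occurs → does not occur.
Hydraulic supply fails [OR]: Annular stack inoperative=not, Control pod unavailable=not, Lower umbilical faulted=not → no input occurs → does not occur.
Offshore blowout preventer fails to close [AND]: Ram stack down=occurs, Hydraulic supply fails=not → not all inputs occur → does not occur.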